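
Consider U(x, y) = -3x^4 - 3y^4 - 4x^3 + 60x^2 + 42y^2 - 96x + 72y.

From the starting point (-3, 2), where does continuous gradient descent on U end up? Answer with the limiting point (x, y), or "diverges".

(1, -1)

U is separable, so gradient descent decouples: x follows -∂U/∂x, y follows -∂U/∂y.
∂U/∂x = -12(x - 2)(x - 1)(x + 4); at x=-3 this is -240, so x increases.
∂U/∂y = -12(y - 3)(y + 1)(y + 2); at y=2 this is 144, so y decreases.
x converges to its nearest critical value 1 (a local min of the x-part); y converges to -1. The iterate converges to (1, -1).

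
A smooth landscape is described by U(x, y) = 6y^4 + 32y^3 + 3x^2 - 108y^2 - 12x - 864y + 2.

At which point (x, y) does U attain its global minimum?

(2, 3)

U(x,y) separates as P(x) + Q(y) + 2, so its minimum is min P + min Q + 2.
P'(x) = 6x - 12 vanishes at x ∈ {2}; Q'(y) = 24(y - 3)(y + 3)(y + 4) vanishes at y ∈ {-4, -3, 3}.
Local minima of P (where P''>0): P(2)=-12. Local minima of Q: Q(-4)=1216, Q(3)=-2214.
So the global minimum of U is P(2) + Q(3) + 2 = -12 − 2214 + 2 = -2224, attained at (2, 3).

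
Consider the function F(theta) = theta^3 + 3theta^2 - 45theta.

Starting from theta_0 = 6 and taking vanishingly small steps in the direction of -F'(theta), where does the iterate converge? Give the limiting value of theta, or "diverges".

3

F'(theta) = 3(theta - 3)(theta + 5), so F'(6) = 99.
Gradient descent moves in the -F' direction, i.e. theta is decreasing.
The nearest critical point in that direction is theta = 3, where F'' = 24 > 0 (a local minimum). The iterate converges there.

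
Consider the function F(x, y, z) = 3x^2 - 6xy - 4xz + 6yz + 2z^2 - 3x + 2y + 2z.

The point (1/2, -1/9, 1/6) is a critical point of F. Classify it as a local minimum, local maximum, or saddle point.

The Hessian is constant: H = [[6, -6, -4], [-6, 0, 6], [-4, 6, 4]].
Leading principal minors: Δ₁ = 6, Δ₂ = -36, Δ₃ = -72.
The minors fit neither the all-positive nor the alternating-sign pattern, so H is indefinite: a saddle point.

saddle point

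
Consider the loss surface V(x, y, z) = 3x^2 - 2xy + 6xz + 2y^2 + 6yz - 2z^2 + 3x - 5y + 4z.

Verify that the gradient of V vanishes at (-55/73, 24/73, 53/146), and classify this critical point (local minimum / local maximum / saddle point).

∇V = (6x - 2y + 6z + 3, -2x + 4y + 6z - 5, 6x + 6y - 4z + 4); substituting (-55/73, 24/73, 53/146) gives ∇V = (0, 0, 0), so (-55/73, 24/73, 53/146) is indeed a critical point.
The Hessian is constant: H = [[6, -2, 6], [-2, 4, 6], [6, 6, -4]].
Leading principal minors: Δ₁ = 6, Δ₂ = 20, Δ₃ = -584.
The minors fit neither the all-positive nor the alternating-sign pattern, so H is indefinite: a saddle point.

saddle point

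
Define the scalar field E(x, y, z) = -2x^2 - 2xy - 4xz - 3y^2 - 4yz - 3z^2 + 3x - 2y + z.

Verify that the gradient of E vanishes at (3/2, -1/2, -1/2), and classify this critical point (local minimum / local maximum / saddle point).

local maximum

∇E = (-4x - 2y - 4z + 3, -2x - 6y - 4z - 2, -4x - 4y - 6z + 1); substituting (3/2, -1/2, -1/2) gives ∇E = (0, 0, 0), so (3/2, -1/2, -1/2) is indeed a critical point.
The Hessian is constant: H = [[-4, -2, -4], [-2, -6, -4], [-4, -4, -6]].
Leading principal minors: Δ₁ = -4, Δ₂ = 20, Δ₃ = -24.
The minors alternate sign starting negative (−, +, −), so H is negative definite: a local maximum.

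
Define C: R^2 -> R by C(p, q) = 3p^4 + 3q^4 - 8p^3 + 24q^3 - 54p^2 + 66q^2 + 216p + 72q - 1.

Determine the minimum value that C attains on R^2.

C(p,q) separates as A(p) + B(q) − 1, so its minimum is min A + min B − 1.
A'(p) = 12(p - 3)(p - 2)(p + 3) vanishes at p ∈ {-3, 2, 3}; B'(q) = 12(q + 1)(q + 2)(q + 3) vanishes at q ∈ {-3, -2, -1}.
Local minima of A (where A''>0): A(-3)=-675, A(3)=189. Local minima of B: B(-3)=-27, B(-1)=-27.
So the global minimum of C is A(-3) + B(-3) − 1 = -675 − 27 − 1 = -703, attained at (-3, -3).

-703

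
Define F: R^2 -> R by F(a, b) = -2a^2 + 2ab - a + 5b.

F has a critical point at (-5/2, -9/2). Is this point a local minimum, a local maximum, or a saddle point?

saddle point

The Hessian of F is constant: H = [[-4, 2], [2, 0]].
det(H) = (-4)·0 − 2² = -4.
Since det(H) < 0, H is indefinite and the critical point is a saddle point.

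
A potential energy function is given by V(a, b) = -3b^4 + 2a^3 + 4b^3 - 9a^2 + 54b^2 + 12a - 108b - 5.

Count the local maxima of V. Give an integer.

V separates as a function of a plus a function of b, so ∇V=0 decouples.
∂V/∂a = 6(a - 2)(a - 1) = 0 at a ∈ {1, 2}; ∂V/∂b = -12(b - 3)(b - 1)(b + 3) = 0 at b ∈ {-3, 1, 3}.
The Hessian is diagonal: diag(V_aa, V_bb). Second derivatives: V_aa(1)=-6, V_aa(2)=6; V_bb(-3)=-288, V_bb(1)=96, V_bb(3)=-144.
Local maxima occur where both diagonal entries negative: (1, -3), (1, 3). Count: 2.

2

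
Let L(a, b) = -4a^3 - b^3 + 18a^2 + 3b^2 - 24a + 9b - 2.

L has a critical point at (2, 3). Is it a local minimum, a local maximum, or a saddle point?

local maximum

The mixed partial ∂²L/∂a∂b is 0, so the Hessian at any point is diag(L_aa, L_bb) = diag(12(-2a + 3), 6(-b + 1)).
At (2, 3): H = diag(-12, -12).
Both eigenvalues are negative, so H is negative definite: a local maximum.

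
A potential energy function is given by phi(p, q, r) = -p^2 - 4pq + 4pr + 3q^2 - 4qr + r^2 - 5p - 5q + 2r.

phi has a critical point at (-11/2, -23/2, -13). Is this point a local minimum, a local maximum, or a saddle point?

The Hessian is constant: H = [[-2, -4, 4], [-4, 6, -4], [4, -4, 2]].
Leading principal minors: Δ₁ = -2, Δ₂ = -28, Δ₃ = 8.
The minors fit neither the all-positive nor the alternating-sign pattern, so H is indefinite: a saddle point.

saddle point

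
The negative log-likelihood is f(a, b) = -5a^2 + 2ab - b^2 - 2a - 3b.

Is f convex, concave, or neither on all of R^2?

concave

f is quadratic, so its Hessian is the constant matrix H = [[-10, 2], [2, -2]].
det(H) = 16, tr(H) = -12.
det(H) > 0 and tr(H) < 0, so H is negative definite everywhere: concave.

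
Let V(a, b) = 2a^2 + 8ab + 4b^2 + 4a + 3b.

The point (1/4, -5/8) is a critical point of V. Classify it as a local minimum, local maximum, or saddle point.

saddle point

The Hessian of V is constant: H = [[4, 8], [8, 8]].
det(H) = 4·8 − 8² = -32.
Since det(H) < 0, H is indefinite and the critical point is a saddle point.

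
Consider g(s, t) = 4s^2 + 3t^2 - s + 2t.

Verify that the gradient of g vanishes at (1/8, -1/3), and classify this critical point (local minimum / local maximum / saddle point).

local minimum

∇g = (8s - 1, 6t + 2); substituting (1/8, -1/3) gives ∇g = (0, 0), so (1/8, -1/3) is indeed a critical point.
The Hessian of g is constant: H = [[8, 0], [0, 6]].
det(H) = 8·6 − 0² = 48.
det(H) > 0 and tr(H) = 14 > 0, so H is positive definite and the point is a local minimum.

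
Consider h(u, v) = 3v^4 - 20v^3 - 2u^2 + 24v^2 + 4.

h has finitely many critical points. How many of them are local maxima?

h separates as a function of u plus a function of v, so ∇h=0 decouples.
∂h/∂u = -4u = 0 at u ∈ {0}; ∂h/∂v = 12v(v - 4)(v - 1) = 0 at v ∈ {0, 1, 4}.
The Hessian is diagonal: diag(h_uu, h_vv). Second derivatives: h_uu(0)=-4; h_vv(0)=48, h_vv(1)=-36, h_vv(4)=144.
Local maxima occur where both diagonal entries negative: (0, 1). Count: 1.

1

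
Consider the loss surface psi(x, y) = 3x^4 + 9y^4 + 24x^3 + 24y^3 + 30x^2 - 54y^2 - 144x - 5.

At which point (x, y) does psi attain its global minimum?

psi(x,y) separates as P(x) + Q(y) − 5, so its minimum is min P + min Q − 5.
P'(x) = 12(x - 1)(x + 3)(x + 4) vanishes at x ∈ {-4, -3, 1}; Q'(y) = 36y(y - 1)(y + 3) vanishes at y ∈ {-3, 0, 1}.
Local minima of P (where P''>0): P(-4)=288, P(1)=-87. Local minima of Q: Q(-3)=-405, Q(1)=-21.
So the global minimum of psi is P(1) + Q(-3) − 5 = -87 − 405 − 5 = -497, attained at (1, -3).

(1, -3)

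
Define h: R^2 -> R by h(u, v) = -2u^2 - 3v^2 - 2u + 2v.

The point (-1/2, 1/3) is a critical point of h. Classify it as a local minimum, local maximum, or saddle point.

The Hessian of h is constant: H = [[-4, 0], [0, -6]].
det(H) = (-4)·(-6) − 0² = 24.
det(H) > 0 and tr(H) = -10 < 0, so H is negative definite and the point is a local maximum.

local maximum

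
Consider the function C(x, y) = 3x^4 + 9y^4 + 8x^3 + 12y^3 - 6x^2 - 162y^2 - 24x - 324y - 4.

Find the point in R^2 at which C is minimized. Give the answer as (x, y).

C(x,y) separates as P(x) + Q(y) − 4, so its minimum is min P + min Q − 4.
P'(x) = 12(x - 1)(x + 1)(x + 2) vanishes at x ∈ {-2, -1, 1}; Q'(y) = 36(y - 3)(y + 1)(y + 3) vanishes at y ∈ {-3, -1, 3}.
Local minima of P (where P''>0): P(-2)=8, P(1)=-19. Local minima of Q: Q(-3)=-81, Q(3)=-1377.
So the global minimum of C is P(1) + Q(3) − 4 = -19 − 1377 − 4 = -1400, attained at (1, 3).

(1, 3)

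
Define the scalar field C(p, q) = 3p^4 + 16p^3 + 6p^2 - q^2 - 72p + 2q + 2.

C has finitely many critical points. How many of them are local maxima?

1

C separates as a function of p plus a function of q, so ∇C=0 decouples.
∂C/∂p = 12(p - 1)(p + 2)(p + 3) = 0 at p ∈ {-3, -2, 1}; ∂C/∂q = -2(q - 1) = 0 at q ∈ {1}.
The Hessian is diagonal: diag(C_pp, C_qq). Second derivatives: C_pp(-3)=48, C_pp(-2)=-36, C_pp(1)=144; C_qq(1)=-2.
Local maxima occur where both diagonal entries negative: (-2, 1). Count: 1.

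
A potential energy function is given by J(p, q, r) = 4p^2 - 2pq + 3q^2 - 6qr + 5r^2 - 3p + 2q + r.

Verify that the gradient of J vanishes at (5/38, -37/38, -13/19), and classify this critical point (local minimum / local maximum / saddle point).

∇J = (8p - 2q - 3, -2p + 6q - 6r + 2, -6q + 10r + 1); substituting (5/38, -37/38, -13/19) gives ∇J = (0, 0, 0), so (5/38, -37/38, -13/19) is indeed a critical point.
The Hessian is constant: H = [[8, -2, 0], [-2, 6, -6], [0, -6, 10]].
Leading principal minors: Δ₁ = 8, Δ₂ = 44, Δ₃ = 152.
All leading minors are positive, so H is positive definite: a local minimum.

local minimum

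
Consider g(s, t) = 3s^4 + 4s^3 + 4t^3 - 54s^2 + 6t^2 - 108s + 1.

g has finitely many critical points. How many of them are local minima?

g separates as a function of s plus a function of t, so ∇g=0 decouples.
∂g/∂s = 12(s - 3)(s + 1)(s + 3) = 0 at s ∈ {-3, -1, 3}; ∂g/∂t = 12t(t + 1) = 0 at t ∈ {-1, 0}.
The Hessian is diagonal: diag(g_ss, g_tt). Second derivatives: g_ss(-3)=144, g_ss(-1)=-96, g_ss(3)=288; g_tt(-1)=-12, g_tt(0)=12.
Local minima occur where both diagonal entries positive: (-3, 0), (3, 0). Count: 2.

2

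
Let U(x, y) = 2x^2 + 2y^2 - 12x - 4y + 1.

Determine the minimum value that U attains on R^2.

U(x,y) separates as P(x) + Q(y) + 1, so its minimum is min P + min Q + 1.
P'(x) = 4x - 12 vanishes at x ∈ {3}; Q'(y) = 4y - 4 vanishes at y ∈ {1}.
Local minima of P (where P''>0): P(3)=-18. Local minima of Q: Q(1)=-2.
So the global minimum of U is P(3) + Q(1) + 1 = -18 − 2 + 1 = -19, attained at (3, 1).

-19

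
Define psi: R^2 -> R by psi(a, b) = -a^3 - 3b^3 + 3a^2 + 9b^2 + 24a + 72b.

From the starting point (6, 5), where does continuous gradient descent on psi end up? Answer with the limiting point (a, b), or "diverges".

psi is separable, so gradient descent decouples: a follows -∂psi/∂a, b follows -∂psi/∂b.
∂psi/∂a = -3(a - 4)(a + 2); at a=6 this is -48, so a increases.
∂psi/∂b = -9(b - 4)(b + 2); at b=5 this is -63, so b increases.
The a-coordinate has no critical point in that direction and runs off to infinity.

diverges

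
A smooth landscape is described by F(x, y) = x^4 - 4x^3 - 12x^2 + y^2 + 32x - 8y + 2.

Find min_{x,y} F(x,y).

F(x,y) separates as P(x) + Q(y) + 2, so its minimum is min P + min Q + 2.
P'(x) = 4(x - 4)(x - 1)(x + 2) vanishes at x ∈ {-2, 1, 4}; Q'(y) = 2y - 8 vanishes at y ∈ {4}.
Local minima of P (where P''>0): P(-2)=-64, P(4)=-64. Local minima of Q: Q(4)=-16.
So the global minimum of F is P(-2) + Q(4) + 2 = -64 − 16 + 2 = -78, attained at (-2, 4).

-78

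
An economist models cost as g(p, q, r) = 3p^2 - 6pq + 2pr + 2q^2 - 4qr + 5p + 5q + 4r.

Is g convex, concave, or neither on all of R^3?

neither

g is quadratic, so its Hessian is the constant matrix H = [[6, -6, 2], [-6, 4, -4], [2, -4, 0]].
Leading principal minors: 6, -12, -16.
Neither pattern holds ⇒ H is indefinite ⇒ neither convex nor concave.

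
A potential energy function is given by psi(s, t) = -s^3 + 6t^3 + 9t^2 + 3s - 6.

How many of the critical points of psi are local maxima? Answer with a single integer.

psi separates as a function of s plus a function of t, so ∇psi=0 decouples.
∂psi/∂s = -3(s - 1)(s + 1) = 0 at s ∈ {-1, 1}; ∂psi/∂t = 18t(t + 1) = 0 at t ∈ {-1, 0}.
The Hessian is diagonal: diag(psi_ss, psi_tt). Second derivatives: psi_ss(-1)=6, psi_ss(1)=-6; psi_tt(-1)=-18, psi_tt(0)=18.
Local maxima occur where both diagonal entries negative: (1, -1). Count: 1.

1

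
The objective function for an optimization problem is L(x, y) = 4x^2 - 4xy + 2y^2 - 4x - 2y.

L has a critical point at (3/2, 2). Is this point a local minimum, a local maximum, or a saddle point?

local minimum

The Hessian of L is constant: H = [[8, -4], [-4, 4]].
det(H) = 8·4 − (-4)² = 16.
det(H) > 0 and tr(H) = 12 > 0, so H is positive definite and the point is a local minimum.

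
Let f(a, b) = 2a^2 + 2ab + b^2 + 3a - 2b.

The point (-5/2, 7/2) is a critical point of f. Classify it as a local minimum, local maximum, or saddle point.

local minimum

The Hessian of f is constant: H = [[4, 2], [2, 2]].
det(H) = 4·2 − 2² = 4.
det(H) > 0 and tr(H) = 6 > 0, so H is positive definite and the point is a local minimum.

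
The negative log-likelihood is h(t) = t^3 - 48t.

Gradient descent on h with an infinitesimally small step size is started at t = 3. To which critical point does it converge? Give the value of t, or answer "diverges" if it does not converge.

h'(t) = 3(t - 4)(t + 4), so h'(3) = -21.
Gradient descent moves in the -h' direction, i.e. t is increasing.
The nearest critical point in that direction is t = 4, where h'' = 24 > 0 (a local minimum). The iterate converges there.

4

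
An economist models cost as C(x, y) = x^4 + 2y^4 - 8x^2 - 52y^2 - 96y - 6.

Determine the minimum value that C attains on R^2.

C(x,y) separates as P(x) + Q(y) − 6, so its minimum is min P + min Q − 6.
P'(x) = 4x(x - 2)(x + 2) vanishes at x ∈ {-2, 0, 2}; Q'(y) = 8(y - 4)(y + 1)(y + 3) vanishes at y ∈ {-3, -1, 4}.
Local minima of P (where P''>0): P(-2)=-16, P(2)=-16. Local minima of Q: Q(-3)=-18, Q(4)=-704.
So the global minimum of C is P(-2) + Q(4) − 6 = -16 − 704 − 6 = -726, attained at (-2, 4).

-726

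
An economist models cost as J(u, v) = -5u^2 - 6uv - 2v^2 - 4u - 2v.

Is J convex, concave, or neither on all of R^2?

concave

J is quadratic, so its Hessian is the constant matrix H = [[-10, -6], [-6, -4]].
det(H) = 4, tr(H) = -14.
det(H) > 0 and tr(H) < 0, so H is negative definite everywhere: concave.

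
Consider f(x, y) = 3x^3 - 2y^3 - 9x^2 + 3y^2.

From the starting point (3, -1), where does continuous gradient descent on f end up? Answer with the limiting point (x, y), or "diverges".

(2, 0)

f is separable, so gradient descent decouples: x follows -∂f/∂x, y follows -∂f/∂y.
∂f/∂x = 9x(x - 2); at x=3 this is 27, so x decreases.
∂f/∂y = -6y(y - 1); at y=-1 this is -12, so y increases.
x converges to its nearest critical value 2 (a local min of the x-part); y converges to 0. The iterate converges to (2, 0).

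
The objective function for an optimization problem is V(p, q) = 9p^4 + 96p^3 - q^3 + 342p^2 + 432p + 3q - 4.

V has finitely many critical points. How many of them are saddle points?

V separates as a function of p plus a function of q, so ∇V=0 decouples.
∂V/∂p = 36(p + 1)(p + 3)(p + 4) = 0 at p ∈ {-4, -3, -1}; ∂V/∂q = -3(q - 1)(q + 1) = 0 at q ∈ {-1, 1}.
The Hessian is diagonal: diag(V_pp, V_qq). Second derivatives: V_pp(-4)=108, V_pp(-3)=-72, V_pp(-1)=216; V_qq(-1)=6, V_qq(1)=-6.
Saddle points occur where the two diagonal entries have opposite signs: (-4, 1), (-3, -1), (-1, 1). Count: 3.

3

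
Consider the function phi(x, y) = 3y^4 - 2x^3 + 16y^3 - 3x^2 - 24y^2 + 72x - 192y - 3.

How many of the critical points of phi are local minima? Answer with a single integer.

2

phi separates as a function of x plus a function of y, so ∇phi=0 decouples.
∂phi/∂x = -6(x - 3)(x + 4) = 0 at x ∈ {-4, 3}; ∂phi/∂y = 12(y - 2)(y + 2)(y + 4) = 0 at y ∈ {-4, -2, 2}.
The Hessian is diagonal: diag(phi_xx, phi_yy). Second derivatives: phi_xx(-4)=42, phi_xx(3)=-42; phi_yy(-4)=144, phi_yy(-2)=-96, phi_yy(2)=288.
Local minima occur where both diagonal entries positive: (-4, -4), (-4, 2). Count: 2.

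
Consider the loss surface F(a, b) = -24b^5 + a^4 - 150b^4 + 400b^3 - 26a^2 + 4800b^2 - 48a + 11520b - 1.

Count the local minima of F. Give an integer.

4

F separates as a function of a plus a function of b, so ∇F=0 decouples.
∂F/∂a = 4(a - 4)(a + 1)(a + 3) = 0 at a ∈ {-3, -1, 4}; ∂F/∂b = -120(b - 4)(b + 2)(b + 3)(b + 4) = 0 at b ∈ {-4, -3, -2, 4}.
The Hessian is diagonal: diag(F_aa, F_bb). Second derivatives: F_aa(-3)=56, F_aa(-1)=-40, F_aa(4)=140; F_bb(-4)=1920, F_bb(-3)=-840, F_bb(-2)=1440, F_bb(4)=-40320.
Local minima occur where both diagonal entries positive: (-3, -4), (-3, -2), (4, -4), (4, -2). Count: 4.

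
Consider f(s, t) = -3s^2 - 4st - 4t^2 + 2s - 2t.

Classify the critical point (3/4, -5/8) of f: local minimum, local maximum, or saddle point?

local maximum

The Hessian of f is constant: H = [[-6, -4], [-4, -8]].
det(H) = (-6)·(-8) − (-4)² = 32.
det(H) > 0 and tr(H) = -14 < 0, so H is negative definite and the point is a local maximum.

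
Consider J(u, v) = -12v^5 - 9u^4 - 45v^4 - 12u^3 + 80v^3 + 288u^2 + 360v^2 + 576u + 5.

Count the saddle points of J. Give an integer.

J separates as a function of u plus a function of v, so ∇J=0 decouples.
∂J/∂u = -36(u - 4)(u + 1)(u + 4) = 0 at u ∈ {-4, -1, 4}; ∂J/∂v = -60v(v - 2)(v + 2)(v + 3) = 0 at v ∈ {-3, -2, 0, 2}.
The Hessian is diagonal: diag(J_uu, J_vv). Second derivatives: J_uu(-4)=-864, J_uu(-1)=540, J_uu(4)=-1440; J_vv(-3)=900, J_vv(-2)=-480, J_vv(0)=720, J_vv(2)=-2400.
Saddle points occur where the two diagonal entries have opposite signs: (-4, -3), (-4, 0), (-1, -2), (-1, 2), (4, -3), (4, 0). Count: 6.

6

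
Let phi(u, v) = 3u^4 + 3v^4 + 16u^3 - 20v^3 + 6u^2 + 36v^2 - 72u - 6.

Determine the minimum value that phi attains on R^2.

-53

phi(u,v) separates as P(u) + Q(v) − 6, so its minimum is min P + min Q − 6.
P'(u) = 12(u - 1)(u + 2)(u + 3) vanishes at u ∈ {-3, -2, 1}; Q'(v) = 12v(v - 3)(v - 2) vanishes at v ∈ {0, 2, 3}.
Local minima of P (where P''>0): P(-3)=81, P(1)=-47. Local minima of Q: Q(0)=0, Q(3)=27.
So the global minimum of phi is P(1) + Q(0) − 6 = -47 + 0 − 6 = -53, attained at (1, 0).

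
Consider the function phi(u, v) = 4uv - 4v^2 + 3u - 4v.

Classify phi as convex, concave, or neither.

phi is quadratic, so its Hessian is the constant matrix H = [[0, 4], [4, -8]].
det(H) = -16, tr(H) = -8.
det(H) < 0, so H is indefinite: neither convex nor concave.

neither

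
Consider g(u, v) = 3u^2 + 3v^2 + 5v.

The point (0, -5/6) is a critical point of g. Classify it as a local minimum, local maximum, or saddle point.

The Hessian of g is constant: H = [[6, 0], [0, 6]].
det(H) = 6·6 − 0² = 36.
det(H) > 0 and tr(H) = 12 > 0, so H is positive definite and the point is a local minimum.

local minimum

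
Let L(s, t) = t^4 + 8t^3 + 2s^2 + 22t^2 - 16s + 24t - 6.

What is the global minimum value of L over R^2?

L(s,t) separates as P(s) + Q(t) − 6, so its minimum is min P + min Q − 6.
P'(s) = 4s - 16 vanishes at s ∈ {4}; Q'(t) = 4(t + 1)(t + 2)(t + 3) vanishes at t ∈ {-3, -2, -1}.
Local minima of P (where P''>0): P(4)=-32. Local minima of Q: Q(-3)=-9, Q(-1)=-9.
So the global minimum of L is P(4) + Q(-3) − 6 = -32 − 9 − 6 = -47, attained at (4, -3).

-47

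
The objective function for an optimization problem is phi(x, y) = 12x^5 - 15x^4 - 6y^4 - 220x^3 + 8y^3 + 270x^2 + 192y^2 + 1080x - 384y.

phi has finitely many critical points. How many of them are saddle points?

phi separates as a function of x plus a function of y, so ∇phi=0 decouples.
∂phi/∂x = 60(x - 3)(x - 2)(x + 1)(x + 3) = 0 at x ∈ {-3, -1, 2, 3}; ∂phi/∂y = -24(y - 4)(y - 1)(y + 4) = 0 at y ∈ {-4, 1, 4}.
The Hessian is diagonal: diag(phi_xx, phi_yy). Second derivatives: phi_xx(-3)=-3600, phi_xx(-1)=1440, phi_xx(2)=-900, phi_xx(3)=1440; phi_yy(-4)=-960, phi_yy(1)=360, phi_yy(4)=-576.
Saddle points occur where the two diagonal entries have opposite signs: (-3, 1), (-1, -4), (-1, 4), (2, 1), (3, -4), (3, 4). Count: 6.

6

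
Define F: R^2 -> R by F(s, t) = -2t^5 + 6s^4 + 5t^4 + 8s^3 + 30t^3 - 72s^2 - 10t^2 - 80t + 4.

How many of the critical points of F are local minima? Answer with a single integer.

F separates as a function of s plus a function of t, so ∇F=0 decouples.
∂F/∂s = 24s(s - 2)(s + 3) = 0 at s ∈ {-3, 0, 2}; ∂F/∂t = -10(t - 4)(t - 1)(t + 1)(t + 2) = 0 at t ∈ {-2, -1, 1, 4}.
The Hessian is diagonal: diag(F_ss, F_tt). Second derivatives: F_ss(-3)=360, F_ss(0)=-144, F_ss(2)=240; F_tt(-2)=180, F_tt(-1)=-100, F_tt(1)=180, F_tt(4)=-900.
Local minima occur where both diagonal entries positive: (-3, -2), (-3, 1), (2, -2), (2, 1). Count: 4.

4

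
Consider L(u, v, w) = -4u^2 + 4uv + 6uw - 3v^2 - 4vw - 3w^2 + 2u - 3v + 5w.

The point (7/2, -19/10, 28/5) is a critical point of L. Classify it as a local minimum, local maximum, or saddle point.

local maximum

The Hessian is constant: H = [[-8, 4, 6], [4, -6, -4], [6, -4, -6]].
Leading principal minors: Δ₁ = -8, Δ₂ = 32, Δ₃ = -40.
The minors alternate sign starting negative (−, +, −), so H is negative definite: a local maximum.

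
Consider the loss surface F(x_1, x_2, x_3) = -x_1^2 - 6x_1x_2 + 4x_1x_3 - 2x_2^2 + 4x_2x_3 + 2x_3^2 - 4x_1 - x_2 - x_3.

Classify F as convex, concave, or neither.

F is quadratic, so its Hessian is the constant matrix H = [[-2, -6, 4], [-6, -4, 4], [4, 4, 4]].
Leading principal minors: -2, -28, -208.
Neither pattern holds ⇒ H is indefinite ⇒ neither convex nor concave.

neither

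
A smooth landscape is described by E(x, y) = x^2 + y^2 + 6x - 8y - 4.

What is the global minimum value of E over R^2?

-29

E(x,y) separates as P(x) + Q(y) − 4, so its minimum is min P + min Q − 4.
P'(x) = 2x + 6 vanishes at x ∈ {-3}; Q'(y) = 2y - 8 vanishes at y ∈ {4}.
Local minima of P (where P''>0): P(-3)=-9. Local minima of Q: Q(4)=-16.
So the global minimum of E is P(-3) + Q(4) − 4 = -9 − 16 − 4 = -29, attained at (-3, 4).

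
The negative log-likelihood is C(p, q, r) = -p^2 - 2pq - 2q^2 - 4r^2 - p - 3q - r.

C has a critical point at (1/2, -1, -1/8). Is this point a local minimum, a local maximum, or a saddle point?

The Hessian is constant: H = [[-2, -2, 0], [-2, -4, 0], [0, 0, -8]].
Leading principal minors: Δ₁ = -2, Δ₂ = 4, Δ₃ = -32.
The minors alternate sign starting negative (−, +, −), so H is negative definite: a local maximum.

local maximum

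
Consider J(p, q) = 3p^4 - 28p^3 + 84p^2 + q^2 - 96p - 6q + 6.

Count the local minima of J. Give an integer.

2

J separates as a function of p plus a function of q, so ∇J=0 decouples.
∂J/∂p = 12(p - 4)(p - 2)(p - 1) = 0 at p ∈ {1, 2, 4}; ∂J/∂q = 2(q - 3) = 0 at q ∈ {3}.
The Hessian is diagonal: diag(J_pp, J_qq). Second derivatives: J_pp(1)=36, J_pp(2)=-24, J_pp(4)=72; J_qq(3)=2.
Local minima occur where both diagonal entries positive: (1, 3), (4, 3). Count: 2.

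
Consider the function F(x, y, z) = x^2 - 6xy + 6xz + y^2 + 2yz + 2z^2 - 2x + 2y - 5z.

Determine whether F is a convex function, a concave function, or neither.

neither

F is quadratic, so its Hessian is the constant matrix H = [[2, -6, 6], [-6, 2, 2], [6, 2, 4]].
Leading principal minors: 2, -32, -352.
Neither pattern holds ⇒ H is indefinite ⇒ neither convex nor concave.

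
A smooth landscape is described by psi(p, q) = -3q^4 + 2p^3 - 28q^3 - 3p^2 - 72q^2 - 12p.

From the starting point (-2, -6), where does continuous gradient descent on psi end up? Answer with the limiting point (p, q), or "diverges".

diverges

psi is separable, so gradient descent decouples: p follows -∂psi/∂p, q follows -∂psi/∂q.
∂psi/∂p = 6(p - 2)(p + 1); at p=-2 this is 24, so p decreases.
∂psi/∂q = -12q(q + 3)(q + 4); at q=-6 this is 432, so q decreases.
The p-coordinate has no critical point in that direction and runs off to infinity.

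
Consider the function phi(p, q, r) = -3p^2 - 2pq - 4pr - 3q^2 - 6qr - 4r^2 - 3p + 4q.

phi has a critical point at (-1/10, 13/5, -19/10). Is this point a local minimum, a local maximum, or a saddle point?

local maximum

The Hessian is constant: H = [[-6, -2, -4], [-2, -6, -6], [-4, -6, -8]].
Leading principal minors: Δ₁ = -6, Δ₂ = 32, Δ₃ = -40.
The minors alternate sign starting negative (−, +, −), so H is negative definite: a local maximum.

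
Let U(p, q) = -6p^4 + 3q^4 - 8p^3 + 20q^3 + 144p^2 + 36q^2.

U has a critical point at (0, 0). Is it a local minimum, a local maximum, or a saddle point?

local minimum

The mixed partial ∂²U/∂p∂q is 0, so the Hessian at any point is diag(U_pp, U_qq) = diag(24(-3p^2 - 2p + 12), 12(3q^2 + 10q + 6)).
At (0, 0): H = diag(288, 72).
Both eigenvalues are positive, so H is positive definite: a local minimum.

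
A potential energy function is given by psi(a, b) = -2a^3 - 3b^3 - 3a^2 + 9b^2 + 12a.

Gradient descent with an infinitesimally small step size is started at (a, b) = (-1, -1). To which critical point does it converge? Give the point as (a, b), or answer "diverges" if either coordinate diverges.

(-2, 0)

psi is separable, so gradient descent decouples: a follows -∂psi/∂a, b follows -∂psi/∂b.
∂psi/∂a = -6(a - 1)(a + 2); at a=-1 this is 12, so a decreases.
∂psi/∂b = -9b(b - 2); at b=-1 this is -27, so b increases.
a converges to its nearest critical value -2 (a local min of the a-part); b converges to 0. The iterate converges to (-2, 0).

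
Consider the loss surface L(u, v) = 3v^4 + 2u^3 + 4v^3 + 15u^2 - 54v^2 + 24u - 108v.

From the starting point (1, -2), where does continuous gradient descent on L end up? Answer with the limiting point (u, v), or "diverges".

L is separable, so gradient descent decouples: u follows -∂L/∂u, v follows -∂L/∂v.
∂L/∂u = 6(u + 1)(u + 4); at u=1 this is 60, so u decreases.
∂L/∂v = 12(v - 3)(v + 1)(v + 3); at v=-2 this is 60, so v decreases.
u converges to its nearest critical value -1 (a local min of the u-part); v converges to -3. The iterate converges to (-1, -3).

(-1, -3)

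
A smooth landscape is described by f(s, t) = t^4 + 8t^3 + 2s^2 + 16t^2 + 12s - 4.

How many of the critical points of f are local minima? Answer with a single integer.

f separates as a function of s plus a function of t, so ∇f=0 decouples.
∂f/∂s = 4(s + 3) = 0 at s ∈ {-3}; ∂f/∂t = 4t(t + 2)(t + 4) = 0 at t ∈ {-4, -2, 0}.
The Hessian is diagonal: diag(f_ss, f_tt). Second derivatives: f_ss(-3)=4; f_tt(-4)=32, f_tt(-2)=-16, f_tt(0)=32.
Local minima occur where both diagonal entries positive: (-3, -4), (-3, 0). Count: 2.

2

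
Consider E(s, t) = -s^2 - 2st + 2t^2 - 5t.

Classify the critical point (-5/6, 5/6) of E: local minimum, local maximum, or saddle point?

saddle point

The Hessian of E is constant: H = [[-2, -2], [-2, 4]].
det(H) = (-2)·4 − (-2)² = -12.
Since det(H) < 0, H is indefinite and the critical point is a saddle point.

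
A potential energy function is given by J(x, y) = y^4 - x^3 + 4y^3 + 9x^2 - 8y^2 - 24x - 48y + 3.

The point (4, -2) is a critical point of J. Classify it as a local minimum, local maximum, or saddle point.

local maximum

The mixed partial ∂²J/∂x∂y is 0, so the Hessian at any point is diag(J_xx, J_yy) = diag(6(-x + 3), 4(3y^2 + 6y - 4)).
At (4, -2): H = diag(-6, -16).
Both eigenvalues are negative, so H is negative definite: a local maximum.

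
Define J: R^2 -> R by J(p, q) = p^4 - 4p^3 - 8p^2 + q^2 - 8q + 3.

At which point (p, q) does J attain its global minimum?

J(p,q) separates as A(p) + B(q) + 3, so its minimum is min A + min B + 3.
A'(p) = 4p(p - 4)(p + 1) vanishes at p ∈ {-1, 0, 4}; B'(q) = 2q - 8 vanishes at q ∈ {4}.
Local minima of A (where A''>0): A(-1)=-3, A(4)=-128. Local minima of B: B(4)=-16.
So the global minimum of J is A(4) + B(4) + 3 = -128 − 16 + 3 = -141, attained at (4, 4).

(4, 4)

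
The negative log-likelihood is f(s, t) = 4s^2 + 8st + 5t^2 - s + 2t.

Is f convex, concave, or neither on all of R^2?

f is quadratic, so its Hessian is the constant matrix H = [[8, 8], [8, 10]].
det(H) = 16, tr(H) = 18.
det(H) > 0 and tr(H) > 0, so H is positive definite everywhere: convex.

convex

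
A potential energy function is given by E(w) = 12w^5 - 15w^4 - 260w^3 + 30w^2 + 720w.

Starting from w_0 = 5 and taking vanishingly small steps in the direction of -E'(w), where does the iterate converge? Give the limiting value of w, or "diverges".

E'(w) = 60(w - 4)(w - 1)(w + 1)(w + 3), so E'(5) = 11520.
Gradient descent moves in the -E' direction, i.e. w is decreasing.
The nearest critical point in that direction is w = 4, where E'' = 6300 > 0 (a local minimum). The iterate converges there.

4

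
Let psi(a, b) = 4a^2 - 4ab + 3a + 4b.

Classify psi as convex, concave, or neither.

neither

psi is quadratic, so its Hessian is the constant matrix H = [[8, -4], [-4, 0]].
det(H) = -16, tr(H) = 8.
det(H) < 0, so H is indefinite: neither convex nor concave.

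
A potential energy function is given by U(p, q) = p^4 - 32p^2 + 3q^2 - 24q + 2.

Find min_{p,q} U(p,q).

U(p,q) separates as A(p) + B(q) + 2, so its minimum is min A + min B + 2.
A'(p) = 4p(p - 4)(p + 4) vanishes at p ∈ {-4, 0, 4}; B'(q) = 6q - 24 vanishes at q ∈ {4}.
Local minima of A (where A''>0): A(-4)=-256, A(4)=-256. Local minima of B: B(4)=-48.
So the global minimum of U is A(-4) + B(4) + 2 = -256 − 48 + 2 = -302, attained at (-4, 4).

-302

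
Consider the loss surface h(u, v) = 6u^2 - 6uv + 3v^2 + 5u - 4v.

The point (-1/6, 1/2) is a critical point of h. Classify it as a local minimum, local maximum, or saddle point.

local minimum

The Hessian of h is constant: H = [[12, -6], [-6, 6]].
det(H) = 12·6 − (-6)² = 36.
det(H) > 0 and tr(H) = 18 > 0, so H is positive definite and the point is a local minimum.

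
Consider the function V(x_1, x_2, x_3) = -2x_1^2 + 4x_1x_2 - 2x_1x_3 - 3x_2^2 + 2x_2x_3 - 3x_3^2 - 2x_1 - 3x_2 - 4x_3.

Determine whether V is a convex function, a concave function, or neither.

concave

V is quadratic, so its Hessian is the constant matrix H = [[-4, 4, -2], [4, -6, 2], [-2, 2, -6]].
Leading principal minors: -4, 8, -40.
Signs alternate −, +, − ⇒ H ≺ 0 ⇒ concave.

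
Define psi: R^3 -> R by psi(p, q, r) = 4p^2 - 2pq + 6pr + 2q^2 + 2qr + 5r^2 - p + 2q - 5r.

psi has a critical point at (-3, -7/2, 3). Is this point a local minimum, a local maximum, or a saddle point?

local minimum

The Hessian is constant: H = [[8, -2, 6], [-2, 4, 2], [6, 2, 10]].
Leading principal minors: Δ₁ = 8, Δ₂ = 28, Δ₃ = 56.
All leading minors are positive, so H is positive definite: a local minimum.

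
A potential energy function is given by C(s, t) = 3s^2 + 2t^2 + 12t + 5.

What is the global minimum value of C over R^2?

-13

C(s,t) separates as P(s) + Q(t) + 5, so its minimum is min P + min Q + 5.
P'(s) = 6s vanishes at s ∈ {0}; Q'(t) = 4(t + 3) vanishes at t ∈ {-3}.
Local minima of P (where P''>0): P(0)=0. Local minima of Q: Q(-3)=-18.
So the global minimum of C is P(0) + Q(-3) + 5 = 0 − 18 + 5 = -13, attained at (0, -3).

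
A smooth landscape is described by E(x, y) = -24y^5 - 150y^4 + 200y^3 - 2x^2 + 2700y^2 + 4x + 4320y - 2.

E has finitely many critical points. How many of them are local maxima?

E separates as a function of x plus a function of y, so ∇E=0 decouples.
∂E/∂x = -4(x - 1) = 0 at x ∈ {1}; ∂E/∂y = -120(y - 3)(y + 1)(y + 3)(y + 4) = 0 at y ∈ {-4, -3, -1, 3}.
The Hessian is diagonal: diag(E_xx, E_yy). Second derivatives: E_xx(1)=-4; E_yy(-4)=2520, E_yy(-3)=-1440, E_yy(-1)=2880, E_yy(3)=-20160.
Local maxima occur where both diagonal entries negative: (1, -3), (1, 3). Count: 2.

2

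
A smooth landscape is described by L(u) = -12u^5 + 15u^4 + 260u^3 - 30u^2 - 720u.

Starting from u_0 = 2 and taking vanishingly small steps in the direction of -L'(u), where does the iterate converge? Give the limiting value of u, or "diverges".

L'(u) = -60(u - 4)(u - 1)(u + 1)(u + 3), so L'(2) = 1800.
Gradient descent moves in the -L' direction, i.e. u is decreasing.
The nearest critical point in that direction is u = 1, where L'' = 1440 > 0 (a local minimum). The iterate converges there.

1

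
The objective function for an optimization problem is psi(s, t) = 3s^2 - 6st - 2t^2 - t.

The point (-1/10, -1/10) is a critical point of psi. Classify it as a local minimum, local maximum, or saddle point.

The Hessian of psi is constant: H = [[6, -6], [-6, -4]].
det(H) = 6·(-4) − (-6)² = -60.
Since det(H) < 0, H is indefinite and the critical point is a saddle point.

saddle point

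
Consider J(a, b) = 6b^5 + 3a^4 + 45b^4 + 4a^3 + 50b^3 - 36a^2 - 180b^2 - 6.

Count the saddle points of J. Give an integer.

6

J separates as a function of a plus a function of b, so ∇J=0 decouples.
∂J/∂a = 12a(a - 2)(a + 3) = 0 at a ∈ {-3, 0, 2}; ∂J/∂b = 30b(b - 1)(b + 3)(b + 4) = 0 at b ∈ {-4, -3, 0, 1}.
The Hessian is diagonal: diag(J_aa, J_bb). Second derivatives: J_aa(-3)=180, J_aa(0)=-72, J_aa(2)=120; J_bb(-4)=-600, J_bb(-3)=360, J_bb(0)=-360, J_bb(1)=600.
Saddle points occur where the two diagonal entries have opposite signs: (-3, -4), (-3, 0), (0, -3), (0, 1), (2, -4), (2, 0). Count: 6.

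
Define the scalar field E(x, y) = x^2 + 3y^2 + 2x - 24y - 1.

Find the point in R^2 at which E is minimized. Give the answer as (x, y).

E(x,y) separates as P(x) + Q(y) − 1, so its minimum is min P + min Q − 1.
P'(x) = 2x + 2 vanishes at x ∈ {-1}; Q'(y) = 6y - 24 vanishes at y ∈ {4}.
Local minima of P (where P''>0): P(-1)=-1. Local minima of Q: Q(4)=-48.
So the global minimum of E is P(-1) + Q(4) − 1 = -1 − 48 − 1 = -50, attained at (-1, 4).

(-1, 4)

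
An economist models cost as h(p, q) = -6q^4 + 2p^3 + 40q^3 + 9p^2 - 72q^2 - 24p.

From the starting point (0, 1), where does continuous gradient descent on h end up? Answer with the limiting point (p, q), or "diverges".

h is separable, so gradient descent decouples: p follows -∂h/∂p, q follows -∂h/∂q.
∂h/∂p = 6(p - 1)(p + 4); at p=0 this is -24, so p increases.
∂h/∂q = -24q(q - 3)(q - 2); at q=1 this is -48, so q increases.
p converges to its nearest critical value 1 (a local min of the p-part); q converges to 2. The iterate converges to (1, 2).

(1, 2)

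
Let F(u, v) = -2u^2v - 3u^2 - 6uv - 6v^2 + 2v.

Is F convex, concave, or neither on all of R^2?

neither

The term -2u^2v is cubic, so the Hessian is not constant.
∂²F/∂u² = -4v - 6, which takes both signs as v varies (negative for sufficiently large v). A diagonal entry of the Hessian changing sign means the Hessian is neither positive- nor negative-semidefinite on all of R^2.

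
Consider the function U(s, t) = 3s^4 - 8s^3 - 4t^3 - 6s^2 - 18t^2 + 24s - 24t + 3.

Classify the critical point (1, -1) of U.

The mixed partial ∂²U/∂s∂t is 0, so the Hessian at any point is diag(U_ss, U_tt) = diag(12(3s^2 - 4s - 1), -12(2t + 3)).
At (1, -1): H = diag(-24, -12).
Both eigenvalues are negative, so H is negative definite: a local maximum.

local maximum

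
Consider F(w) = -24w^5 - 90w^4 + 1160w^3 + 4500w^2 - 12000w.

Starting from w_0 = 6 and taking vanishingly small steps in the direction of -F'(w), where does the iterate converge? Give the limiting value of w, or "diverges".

F'(w) = -120(w - 5)(w - 1)(w + 4)(w + 5), so F'(6) = -66000.
Gradient descent moves in the -F' direction, i.e. w is increasing.
There is no critical point above w=6, and F' keeps the same sign, so the iterate runs off to +∞.

diverges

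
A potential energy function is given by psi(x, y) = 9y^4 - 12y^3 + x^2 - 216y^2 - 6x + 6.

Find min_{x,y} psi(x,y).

psi(x,y) separates as P(x) + Q(y) + 6, so its minimum is min P + min Q + 6.
P'(x) = 2x - 6 vanishes at x ∈ {3}; Q'(y) = 36y(y - 4)(y + 3) vanishes at y ∈ {-3, 0, 4}.
Local minima of P (where P''>0): P(3)=-9. Local minima of Q: Q(-3)=-891, Q(4)=-1920.
So the global minimum of psi is P(3) + Q(4) + 6 = -9 − 1920 + 6 = -1923, attained at (3, 4).

-1923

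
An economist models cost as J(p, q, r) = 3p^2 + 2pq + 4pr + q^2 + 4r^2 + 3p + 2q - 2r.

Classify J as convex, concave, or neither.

J is quadratic, so its Hessian is the constant matrix H = [[6, 2, 4], [2, 2, 0], [4, 0, 8]].
Leading principal minors: 6, 8, 32.
All positive ⇒ H ≻ 0 ⇒ convex.

convex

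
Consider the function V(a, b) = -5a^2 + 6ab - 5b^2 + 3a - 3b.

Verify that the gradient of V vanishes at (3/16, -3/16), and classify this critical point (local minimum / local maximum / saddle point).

local maximum

∇V = (-10a + 6b + 3, 6a - 10b - 3); substituting (3/16, -3/16) gives ∇V = (0, 0), so (3/16, -3/16) is indeed a critical point.
The Hessian of V is constant: H = [[-10, 6], [6, -10]].
det(H) = (-10)·(-10) − 6² = 64.
det(H) > 0 and tr(H) = -20 < 0, so H is negative definite and the point is a local maximum.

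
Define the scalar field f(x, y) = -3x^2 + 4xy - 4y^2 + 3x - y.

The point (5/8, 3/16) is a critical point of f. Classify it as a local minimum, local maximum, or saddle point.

The Hessian of f is constant: H = [[-6, 4], [4, -8]].
det(H) = (-6)·(-8) − 4² = 32.
det(H) > 0 and tr(H) = -14 < 0, so H is negative definite and the point is a local maximum.

local maximum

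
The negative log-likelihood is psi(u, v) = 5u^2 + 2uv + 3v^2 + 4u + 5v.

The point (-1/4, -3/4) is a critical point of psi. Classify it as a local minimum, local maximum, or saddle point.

local minimum

The Hessian of psi is constant: H = [[10, 2], [2, 6]].
det(H) = 10·6 − 2² = 56.
det(H) > 0 and tr(H) = 16 > 0, so H is positive definite and the point is a local minimum.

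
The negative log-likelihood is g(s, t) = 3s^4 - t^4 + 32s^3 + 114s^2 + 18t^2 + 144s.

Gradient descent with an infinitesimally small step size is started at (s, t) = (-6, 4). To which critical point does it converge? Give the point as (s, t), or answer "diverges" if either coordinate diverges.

diverges

g is separable, so gradient descent decouples: s follows -∂g/∂s, t follows -∂g/∂t.
∂g/∂s = 12(s + 1)(s + 3)(s + 4); at s=-6 this is -360, so s increases.
∂g/∂t = -4t(t - 3)(t + 3); at t=4 this is -112, so t increases.
The t-coordinate has no critical point in that direction and runs off to infinity.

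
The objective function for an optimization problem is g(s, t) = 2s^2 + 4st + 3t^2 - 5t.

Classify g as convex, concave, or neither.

g is quadratic, so its Hessian is the constant matrix H = [[4, 4], [4, 6]].
det(H) = 8, tr(H) = 10.
det(H) > 0 and tr(H) > 0, so H is positive definite everywhere: convex.

convex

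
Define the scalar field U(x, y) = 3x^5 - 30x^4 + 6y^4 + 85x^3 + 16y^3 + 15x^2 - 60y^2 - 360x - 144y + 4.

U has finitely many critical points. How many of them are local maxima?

2

U separates as a function of x plus a function of y, so ∇U=0 decouples.
∂U/∂x = 15(x - 4)(x - 3)(x - 2)(x + 1) = 0 at x ∈ {-1, 2, 3, 4}; ∂U/∂y = 24(y - 2)(y + 1)(y + 3) = 0 at y ∈ {-3, -1, 2}.
The Hessian is diagonal: diag(U_xx, U_yy). Second derivatives: U_xx(-1)=-900, U_xx(2)=90, U_xx(3)=-60, U_xx(4)=150; U_yy(-3)=240, U_yy(-1)=-144, U_yy(2)=360.
Local maxima occur where both diagonal entries negative: (-1, -1), (3, -1). Count: 2.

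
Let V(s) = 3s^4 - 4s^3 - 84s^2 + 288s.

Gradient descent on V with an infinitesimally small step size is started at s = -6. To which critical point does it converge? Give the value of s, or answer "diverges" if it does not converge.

V'(s) = 12(s - 3)(s - 2)(s + 4), so V'(-6) = -1728.
Gradient descent moves in the -V' direction, i.e. s is increasing.
The nearest critical point in that direction is s = -4, where V'' = 504 > 0 (a local minimum). The iterate converges there.

-4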